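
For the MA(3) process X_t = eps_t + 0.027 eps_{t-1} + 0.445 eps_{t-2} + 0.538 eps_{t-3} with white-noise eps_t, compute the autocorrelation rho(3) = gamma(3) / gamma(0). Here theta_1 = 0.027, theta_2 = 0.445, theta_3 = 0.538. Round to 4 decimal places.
\rho(3) = 0.3615

For an MA(q) process with theta_0 = 1, the autocovariance is
  gamma(k) = sigma^2 * sum_{i=0..q-k} theta_i * theta_{i+k},
and rho(k) = gamma(k) / gamma(0). Sigma^2 cancels.
  numerator   = (1)*(0.538) = 0.538.
  denominator = (1)^2 + (0.027)^2 + (0.445)^2 + (0.538)^2 = 1.488198.
  rho(3) = 0.538 / 1.488198 = 0.3615.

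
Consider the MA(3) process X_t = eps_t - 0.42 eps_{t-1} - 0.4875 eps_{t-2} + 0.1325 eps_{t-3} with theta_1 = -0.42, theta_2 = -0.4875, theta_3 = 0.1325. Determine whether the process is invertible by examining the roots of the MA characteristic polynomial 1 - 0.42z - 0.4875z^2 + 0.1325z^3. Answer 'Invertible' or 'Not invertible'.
\text{Invertible}

The MA(q) characteristic polynomial is P(z) = 1 - 0.42z - 0.4875z^2 + 0.1325z^3.
Invertibility requires all roots to lie outside the unit circle, i.e. |z| > 1 for every root.
Degree 3: look for a simple real root z0 first, then factor out (1 - z/z0) and solve the remaining quadratic.
Testing z0 = 4: P(4) = 1 + (-0.42)(4) + (-0.4875)(4)^2 + (0.1325)(4)^3
  = 1 + (-1.68) + (-7.8) + (8.48) = 0.  So z_0 = 4 is a root, |z_0| = 4.
Divide out the factor (1 - 0.25 z) = (1 - z/z0) (since 1/z0 = 0.25):
  P(z) = (1 - 0.25 z)(1 + (-0.17) z + (-0.53) z^2)
  [check: z-coef -0.17 - (0.25) = -0.42; z^2-coef -0.53 - (0.25)(-0.17) = -0.4875; z^3-coef -(0.25)(-0.53) = 0.1325.]
Remaining roots from the quadratic factor 1 + (-0.17) z + (-0.53) z^2:
  Set 1 + (-0.17) z + (-0.53) z^2 = 0, i.e. a z^2 + b z + c = 0 with a = -0.53, b = -0.17, c = 1.
  Discriminant D = b^2 - 4ac = (-0.17)^2 - 4*(-0.53)*1 = 0.0289 - (-2.12) = 2.1489.
  D >= 0, so the roots are real: z = (-b +/- sqrt(D)) / (2a) = (0.17 +/- 1.465913) / (-1.06).
    z_1 = (0.17 + 1.465913) / (-1.06) = -1.5433,   |z_1| = 1.5433.
    z_2 = (0.17 - 1.465913) / (-1.06) = 1.2226,   |z_2| = 1.2226.
Moduli of all roots: 4.0000, 1.5433, 1.2226.
All moduli strictly greater than 1? Yes.
Verdict: Invertible.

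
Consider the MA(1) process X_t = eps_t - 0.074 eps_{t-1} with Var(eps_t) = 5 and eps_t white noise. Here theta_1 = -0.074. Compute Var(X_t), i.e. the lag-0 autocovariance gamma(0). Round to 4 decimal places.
\gamma(0) = 5.0274

For an MA(q) process X_t = eps_t + sum_i theta_i eps_{t-i} with
Var(eps_t) = sigma^2, the variance is
  gamma(0) = sigma^2 * (1 + sum_i theta_i^2).
  sum_i theta_i^2 = (-0.074)^2 = 0.005476.
  gamma(0) = 5 * (1 + 0.005476) = 5 * 1.005476 = 5.02738, which rounds to 5.0274.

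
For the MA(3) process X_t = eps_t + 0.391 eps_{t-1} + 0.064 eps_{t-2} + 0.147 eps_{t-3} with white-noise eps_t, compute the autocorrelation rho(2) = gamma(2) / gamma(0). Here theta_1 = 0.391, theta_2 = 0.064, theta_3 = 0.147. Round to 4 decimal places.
\rho(2) = 0.1031

For an MA(q) process with theta_0 = 1, the autocovariance is
  gamma(k) = sigma^2 * sum_{i=0..q-k} theta_i * theta_{i+k},
and rho(k) = gamma(k) / gamma(0). Sigma^2 cancels.
  numerator   = (1)*(0.064) + (0.391)*(0.147) = 0.121477.
  denominator = (1)^2 + (0.391)^2 + (0.064)^2 + (0.147)^2 = 1.178586.
  rho(2) = 0.121477 / 1.178586 = 0.1031.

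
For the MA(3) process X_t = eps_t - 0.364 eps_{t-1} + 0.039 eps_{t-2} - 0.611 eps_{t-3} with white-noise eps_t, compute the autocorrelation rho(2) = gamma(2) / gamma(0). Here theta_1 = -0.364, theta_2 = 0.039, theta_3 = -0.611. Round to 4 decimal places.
\rho(2) = 0.1734

For an MA(q) process with theta_0 = 1, the autocovariance is
  gamma(k) = sigma^2 * sum_{i=0..q-k} theta_i * theta_{i+k},
and rho(k) = gamma(k) / gamma(0). Sigma^2 cancels.
  numerator   = (1)*(0.039) + (-0.364)*(-0.611) = 0.261404.
  denominator = (1)^2 + (-0.364)^2 + (0.039)^2 + (-0.611)^2 = 1.507338.
  rho(2) = 0.261404 / 1.507338 = 0.1734.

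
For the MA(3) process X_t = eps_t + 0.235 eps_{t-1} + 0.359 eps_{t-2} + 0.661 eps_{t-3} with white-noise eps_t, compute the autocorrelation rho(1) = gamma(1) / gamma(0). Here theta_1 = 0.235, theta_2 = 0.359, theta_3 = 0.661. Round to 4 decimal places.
\rho(1) = 0.3434

For an MA(q) process with theta_0 = 1, the autocovariance is
  gamma(k) = sigma^2 * sum_{i=0..q-k} theta_i * theta_{i+k},
and rho(k) = gamma(k) / gamma(0). Sigma^2 cancels.
  numerator   = (1)*(0.235) + (0.235)*(0.359) + (0.359)*(0.661) = 0.556664.
  denominator = (1)^2 + (0.235)^2 + (0.359)^2 + (0.661)^2 = 1.621027.
  rho(1) = 0.556664 / 1.621027 = 0.3434.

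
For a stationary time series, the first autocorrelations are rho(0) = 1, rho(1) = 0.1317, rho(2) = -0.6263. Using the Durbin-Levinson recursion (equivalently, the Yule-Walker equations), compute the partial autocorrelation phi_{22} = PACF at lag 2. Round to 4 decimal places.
\phi_{22} = -0.6550

The PACF at lag k is phi_{kk}, the last component of the solution
to the Yule-Walker system G_k phi = r_k where
  (G_k)_{ij} = rho(|i - j|), (r_k)_i = rho(i), i,j = 1..k.
Equivalently, Durbin-Levinson gives phi_{kk} iteratively:
  phi_{11} = rho(1)
  phi_{kk} = [rho(k) - sum_{j=1..k-1} phi_{k-1,j} rho(k-j)]
            / [1 - sum_{j=1..k-1} phi_{k-1,j} rho(j)],
  phi_{k,j} = phi_{k-1,j} - phi_{kk} phi_{k-1,k-j},  j = 1..k-1.
Step k = 1:
  phi_11 = rho(1) = 0.1317.
Step k = 2:
  phi_22 = [rho(2) - phi_11 rho(1)] / [1 - phi_11 rho(1)] = [-0.6263 - (0.1317)(0.1317)] / [1 - (0.1317)(0.1317)]
         = -0.64364489 / 0.98265511 = -0.655.
Therefore phi_{22} = -0.6550.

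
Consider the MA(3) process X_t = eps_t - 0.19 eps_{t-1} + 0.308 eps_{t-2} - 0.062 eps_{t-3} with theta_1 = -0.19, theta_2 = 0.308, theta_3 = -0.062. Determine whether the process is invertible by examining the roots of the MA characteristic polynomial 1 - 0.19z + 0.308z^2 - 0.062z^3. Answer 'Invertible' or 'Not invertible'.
\text{Invertible}

The MA(q) characteristic polynomial is P(z) = 1 - 0.19z + 0.308z^2 - 0.062z^3.
Invertibility requires all roots to lie outside the unit circle, i.e. |z| > 1 for every root.
Degree 3: look for a simple real root z0 first, then factor out (1 - z/z0) and solve the remaining quadratic.
Testing z0 = 5: P(5) = 1 + (-0.19)(5) + (0.308)(5)^2 + (-0.062)(5)^3
  = 1 + (-0.95) + (7.7) + (-7.75) = 0.  So z_0 = 5 is a root, |z_0| = 5.
Divide out the factor (1 - 0.2 z) = (1 - z/z0) (since 1/z0 = 0.2):
  P(z) = (1 - 0.2 z)(1 + (0.01) z + (0.31) z^2)
  [check: z-coef 0.01 - (0.2) = -0.19; z^2-coef 0.31 - (0.2)(0.01) = 0.308; z^3-coef -(0.2)(0.31) = -0.062.]
Remaining roots from the quadratic factor 1 + (0.01) z + (0.31) z^2:
  Set 1 + (0.01) z + (0.31) z^2 = 0, i.e. a z^2 + b z + c = 0 with a = 0.31, b = 0.01, c = 1.
  Discriminant D = b^2 - 4ac = (0.01)^2 - 4*(0.31)*1 = 0.0001 - (1.24) = -1.2399.
  D < 0, so the roots are the complex-conjugate pair z = (-b +/- i sqrt(-D)) / (2a) = -0.0161 +/- 1.796i.
  For a conjugate pair |z|^2 = z * conj(z) = (product of roots) = c/a = 1/(0.31) = 3.225806, so |z| = sqrt(3.225806) = 1.7961 for both roots.
Moduli of all roots: 5.0000, 1.7961, 1.7961.
All moduli strictly greater than 1? Yes.
Verdict: Invertible.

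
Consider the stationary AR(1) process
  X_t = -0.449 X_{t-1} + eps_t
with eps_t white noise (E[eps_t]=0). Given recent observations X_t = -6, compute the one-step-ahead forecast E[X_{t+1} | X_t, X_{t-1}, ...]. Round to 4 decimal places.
E[X_{t+1} \mid \mathcal F_t] = 2.6940

For an AR(p) model X_t = c + sum_i phi_i X_{t-i} + eps_t, the
one-step-ahead conditional mean is
  E[X_{t+1} | X_t, ...] = c + sum_i phi_i X_{t+1-i}.
Substitute known values:
  E[X_{t+1} | ...] = (-0.449) * (-6)
                   = 2.6940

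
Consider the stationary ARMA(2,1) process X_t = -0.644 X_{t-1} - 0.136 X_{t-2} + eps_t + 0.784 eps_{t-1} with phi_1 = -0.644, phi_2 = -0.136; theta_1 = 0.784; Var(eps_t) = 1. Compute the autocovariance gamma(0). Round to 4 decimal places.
\gamma(0) = 1.0896

Multiply the model equation by X_{t-k} and take expectations. With theta_0 = psi_0 = 1 and psi_j the MA(infinity) weights, this gives
  gamma(k) - sum_i phi_i gamma(k-i) = c_k,
  c_k = sigma^2 * sum_{j=k..q} theta_j psi_{j-k}   (c_k = 0 for k > q),
using gamma(-m) = gamma(m).
psi-weights needed (psi_j = theta_j + sum_i phi_i psi_{j-i}):
  psi_1 = theta_1 + phi_1 = 0.784 + (-0.644) = 0.14
Right-hand sides:
  c_0 = sigma^2 (1 + theta_1 psi_1) = 1 * (1 + (0.784)(0.14)) = 1 * 1.10976 = 1.10976
  c_1 = sigma^2 theta_1 = 1 * (0.784) = 0.784
  c_2 = 0
Equations for k = 0, 1, 2 (AR order 2, c_2 = 0):
  (E0) gamma(0) = phi_1 gamma(1) + phi_2 gamma(2) + c_0
  (E1) gamma(1) = phi_1 gamma(0) + phi_2 gamma(1) + c_1
  (E2) gamma(2) = phi_1 gamma(1) + phi_2 gamma(0)
From (E1): gamma(1) = A gamma(0) + B with
  A = phi_1 / (1 - phi_2) = -0.644 / 1.136 = -0.566901,   B = c_1 / (1 - phi_2) = 0.784 / 1.136 = 0.690141.
Insert (E2) into (E0): gamma(0) (1 - phi_2^2) = phi_1 (1 + phi_2) gamma(1) + c_0.
  phi_1 (1 + phi_2) = (-0.644)(0.864) = -0.556416,   1 - phi_2^2 = 0.981504.
Replace gamma(1) by A gamma(0) + B and collect gamma(0):
  gamma(0) [0.981504 - (-0.556416)(-0.566901)] = (-0.556416)(0.690141) + 1.10976
  gamma(0) * 0.666071 = 0.725755
  gamma(0) = 0.725755 / 0.666071 = 1.089605.
Therefore gamma(0) = 1.0896 (to 4 decimal places).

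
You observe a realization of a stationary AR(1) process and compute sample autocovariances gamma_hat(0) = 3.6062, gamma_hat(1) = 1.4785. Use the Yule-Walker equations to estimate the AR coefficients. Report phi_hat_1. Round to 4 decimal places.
\hat\phi_{1} = 0.4100

The Yule-Walker equations for an AR(p) process read, in matrix form,
  Gamma_p phi = r_p,   with   (Gamma_p)_{ij} = gamma(|i - j|),
                       (r_p)_i = gamma(i),   i,j = 1..p.
Substitute the sample gammas (Toeplitz matrix and right-hand side of size 1):
  Gamma_p = [[3.6062]]
  r_p     = [1.4785]
With p = 1 this is the single equation gamma(0) phi_1 = gamma(1):
  phi_hat_1 = gamma(1) / gamma(0) = 1.4785 / 3.6062 = 0.4100.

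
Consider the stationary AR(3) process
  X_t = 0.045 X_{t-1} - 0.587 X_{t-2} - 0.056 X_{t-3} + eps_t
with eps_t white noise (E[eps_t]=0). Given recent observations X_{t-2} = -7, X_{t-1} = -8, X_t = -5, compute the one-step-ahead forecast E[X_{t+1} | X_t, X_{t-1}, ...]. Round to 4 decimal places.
E[X_{t+1} \mid \mathcal F_t] = 4.8630

For an AR(p) model X_t = c + sum_i phi_i X_{t-i} + eps_t, the
one-step-ahead conditional mean is
  E[X_{t+1} | X_t, ...] = c + sum_i phi_i X_{t+1-i}.
Substitute known values:
  E[X_{t+1} | ...] = (0.045) * (-5) + (-0.587) * (-8) + (-0.056) * (-7)
                   = 4.8630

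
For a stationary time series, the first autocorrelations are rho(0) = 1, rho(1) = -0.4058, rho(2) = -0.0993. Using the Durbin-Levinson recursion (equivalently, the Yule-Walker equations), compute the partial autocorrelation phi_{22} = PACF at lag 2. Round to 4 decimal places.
\phi_{22} = -0.3160

The PACF at lag k is phi_{kk}, the last component of the solution
to the Yule-Walker system G_k phi = r_k where
  (G_k)_{ij} = rho(|i - j|), (r_k)_i = rho(i), i,j = 1..k.
Equivalently, Durbin-Levinson gives phi_{kk} iteratively:
  phi_{11} = rho(1)
  phi_{kk} = [rho(k) - sum_{j=1..k-1} phi_{k-1,j} rho(k-j)]
            / [1 - sum_{j=1..k-1} phi_{k-1,j} rho(j)],
  phi_{k,j} = phi_{k-1,j} - phi_{kk} phi_{k-1,k-j},  j = 1..k-1.
Step k = 1:
  phi_11 = rho(1) = -0.4058.
Step k = 2:
  phi_22 = [rho(2) - phi_11 rho(1)] / [1 - phi_11 rho(1)] = [-0.0993 - (-0.4058)(-0.4058)] / [1 - (-0.4058)(-0.4058)]
         = -0.26397364 / 0.83532636 = -0.316.
Therefore phi_{22} = -0.3160.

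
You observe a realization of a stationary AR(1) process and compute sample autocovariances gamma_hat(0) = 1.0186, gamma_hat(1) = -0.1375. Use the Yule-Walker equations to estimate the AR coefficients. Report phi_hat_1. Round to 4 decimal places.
\hat\phi_{1} = -0.1350

The Yule-Walker equations for an AR(p) process read, in matrix form,
  Gamma_p phi = r_p,   with   (Gamma_p)_{ij} = gamma(|i - j|),
                       (r_p)_i = gamma(i),   i,j = 1..p.
Substitute the sample gammas (Toeplitz matrix and right-hand side of size 1):
  Gamma_p = [[1.0186]]
  r_p     = [-0.1375]
With p = 1 this is the single equation gamma(0) phi_1 = gamma(1):
  phi_hat_1 = gamma(1) / gamma(0) = -0.1375 / 1.0186 = -0.1350.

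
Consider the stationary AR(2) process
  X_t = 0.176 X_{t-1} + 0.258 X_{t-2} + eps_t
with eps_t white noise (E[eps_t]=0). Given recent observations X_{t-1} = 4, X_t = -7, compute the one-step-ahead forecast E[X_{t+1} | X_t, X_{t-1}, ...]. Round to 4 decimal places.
E[X_{t+1} \mid \mathcal F_t] = -0.2000

For an AR(p) model X_t = c + sum_i phi_i X_{t-i} + eps_t, the
one-step-ahead conditional mean is
  E[X_{t+1} | X_t, ...] = c + sum_i phi_i X_{t+1-i}.
Substitute known values:
  E[X_{t+1} | ...] = (0.176) * (-7) + (0.258) * (4)
                   = -0.2000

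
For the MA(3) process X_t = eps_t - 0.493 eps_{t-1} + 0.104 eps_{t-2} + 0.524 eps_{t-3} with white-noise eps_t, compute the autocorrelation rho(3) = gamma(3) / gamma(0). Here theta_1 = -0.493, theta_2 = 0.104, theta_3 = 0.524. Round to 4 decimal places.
\rho(3) = 0.3428

For an MA(q) process with theta_0 = 1, the autocovariance is
  gamma(k) = sigma^2 * sum_{i=0..q-k} theta_i * theta_{i+k},
and rho(k) = gamma(k) / gamma(0). Sigma^2 cancels.
  numerator   = (1)*(0.524) = 0.524.
  denominator = (1)^2 + (-0.493)^2 + (0.104)^2 + (0.524)^2 = 1.528441.
  rho(3) = 0.524 / 1.528441 = 0.3428.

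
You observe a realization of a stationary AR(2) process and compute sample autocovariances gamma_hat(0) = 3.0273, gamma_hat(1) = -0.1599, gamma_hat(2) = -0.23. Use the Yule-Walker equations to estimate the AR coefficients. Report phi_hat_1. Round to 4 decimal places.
\hat\phi_{1} = -0.0570

The Yule-Walker equations for an AR(p) process read, in matrix form,
  Gamma_p phi = r_p,   with   (Gamma_p)_{ij} = gamma(|i - j|),
                       (r_p)_i = gamma(i),   i,j = 1..p.
Substitute the sample gammas (Toeplitz matrix and right-hand side of size 2):
  Gamma_p = [[3.0273, -0.1599], [-0.1599, 3.0273]]
  r_p     = [-0.1599, -0.23]
Written out:
  3.0273 phi_1 - 0.1599 phi_2 = -0.1599
  -0.1599 phi_1 + 3.0273 phi_2 = -0.23
Solve by Cramer's rule:
  det = gamma(0)^2 - gamma(1)^2 = (3.0273)^2 - (-0.1599)^2 = 9.16454529 - 0.02556801 = 9.13897728
  phi_hat_1 = [gamma(1) gamma(0) - gamma(1) gamma(2)] / det = [(-0.1599)(3.0273) - (-0.1599)(-0.23)] / 9.13897728 = -0.52084227 / 9.13897728 = -0.057
  phi_hat_2 = [gamma(0) gamma(2) - gamma(1)^2] / det = [(3.0273)(-0.23) - (-0.1599)^2] / 9.13897728 = -0.72184701 / 9.13897728 = -0.079
So phi_hat = [-0.0570, -0.0790].
Therefore phi_hat_1 = -0.0570.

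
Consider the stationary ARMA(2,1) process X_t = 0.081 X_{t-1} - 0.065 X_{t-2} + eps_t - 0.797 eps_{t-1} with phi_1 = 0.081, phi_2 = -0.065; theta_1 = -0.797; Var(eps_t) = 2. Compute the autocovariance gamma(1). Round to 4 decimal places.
\gamma(1) = -1.2641

Multiply the model equation by X_{t-k} and take expectations. With theta_0 = psi_0 = 1 and psi_j the MA(infinity) weights, this gives
  gamma(k) - sum_i phi_i gamma(k-i) = c_k,
  c_k = sigma^2 * sum_{j=k..q} theta_j psi_{j-k}   (c_k = 0 for k > q),
using gamma(-m) = gamma(m).
psi-weights needed (psi_j = theta_j + sum_i phi_i psi_{j-i}):
  psi_1 = theta_1 + phi_1 = -0.797 + (0.081) = -0.716
Right-hand sides:
  c_0 = sigma^2 (1 + theta_1 psi_1) = 2 * (1 + (-0.797)(-0.716)) = 2 * 1.570652 = 3.141304
  c_1 = sigma^2 theta_1 = 2 * (-0.797) = -1.594
  c_2 = 0
Equations for k = 0, 1, 2 (AR order 2, c_2 = 0):
  (E0) gamma(0) = phi_1 gamma(1) + phi_2 gamma(2) + c_0
  (E1) gamma(1) = phi_1 gamma(0) + phi_2 gamma(1) + c_1
  (E2) gamma(2) = phi_1 gamma(1) + phi_2 gamma(0)
From (E1): gamma(1) = A gamma(0) + B with
  A = phi_1 / (1 - phi_2) = 0.081 / 1.065 = 0.076056,   B = c_1 / (1 - phi_2) = -1.594 / 1.065 = -1.496714.
Insert (E2) into (E0): gamma(0) (1 - phi_2^2) = phi_1 (1 + phi_2) gamma(1) + c_0.
  phi_1 (1 + phi_2) = (0.081)(0.935) = 0.075735,   1 - phi_2^2 = 0.995775.
Replace gamma(1) by A gamma(0) + B and collect gamma(0):
  gamma(0) [0.995775 - (0.075735)(0.076056)] = (0.075735)(-1.496714) + 3.141304
  gamma(0) * 0.990015 = 3.02795
  gamma(0) = 3.02795 / 0.990015 = 3.05849.
  gamma(1) = A gamma(0) + B = (0.076056)(3.05849) + (-1.496714) = -1.264096.
Therefore gamma(1) = -1.2641 (to 4 decimal places).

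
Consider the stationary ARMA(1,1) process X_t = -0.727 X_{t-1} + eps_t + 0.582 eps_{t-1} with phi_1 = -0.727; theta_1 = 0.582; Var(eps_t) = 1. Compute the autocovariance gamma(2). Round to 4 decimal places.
\gamma(2) = 0.1290

Multiply the model equation by X_{t-k} and take expectations. With theta_0 = psi_0 = 1 and psi_j the MA(infinity) weights, this gives
  gamma(k) - sum_i phi_i gamma(k-i) = c_k,
  c_k = sigma^2 * sum_{j=k..q} theta_j psi_{j-k}   (c_k = 0 for k > q),
using gamma(-m) = gamma(m).
psi-weights needed (psi_j = theta_j + sum_i phi_i psi_{j-i}):
  psi_1 = theta_1 + phi_1 = 0.582 + (-0.727) = -0.145
Right-hand sides:
  c_0 = sigma^2 (1 + theta_1 psi_1) = 1 * (1 + (0.582)(-0.145)) = 1 * 0.91561 = 0.91561
  c_1 = sigma^2 theta_1 = 1 * (0.582) = 0.582
  c_2 = 0
Equations for k = 0 and k = 1 (AR order 1):
  gamma(0) = phi_1 gamma(1) + c_0
  gamma(1) = phi_1 gamma(0) + c_1
Substituting the second into the first: gamma(0) (1 - phi_1^2) = c_0 + phi_1 c_1, so
  gamma(0) = (c_0 + phi_1 c_1) / (1 - phi_1^2) = (0.91561 + (-0.727)(0.582)) / (1 - (-0.727)^2) = 0.492496 / 0.471471 = 1.044594.
  gamma(1) = phi_1 gamma(0) + c_1 = (-0.727)(1.044594) + (0.582) = -0.17742.
For k = 2 (> q): gamma(2) = phi_1 gamma(1) = (-0.727)(-0.17742) = 0.128984.
Therefore gamma(2) = 0.1290 (to 4 decimal places).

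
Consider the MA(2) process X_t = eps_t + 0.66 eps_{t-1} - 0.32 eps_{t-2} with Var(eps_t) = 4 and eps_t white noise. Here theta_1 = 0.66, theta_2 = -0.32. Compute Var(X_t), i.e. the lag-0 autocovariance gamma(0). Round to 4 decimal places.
\gamma(0) = 6.1520

For an MA(q) process X_t = eps_t + sum_i theta_i eps_{t-i} with
Var(eps_t) = sigma^2, the variance is
  gamma(0) = sigma^2 * (1 + sum_i theta_i^2).
  sum_i theta_i^2 = (0.66)^2 + (-0.32)^2 = 0.4356 + 0.1024 = 0.538.
  gamma(0) = 4 * (1 + 0.538) = 4 * 1.538 = 6.152, which rounds to 6.1520.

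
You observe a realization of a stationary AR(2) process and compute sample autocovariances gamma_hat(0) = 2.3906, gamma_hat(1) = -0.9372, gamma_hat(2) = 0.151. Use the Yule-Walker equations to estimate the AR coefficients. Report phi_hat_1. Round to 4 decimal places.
\hat\phi_{1} = -0.4340

The Yule-Walker equations for an AR(p) process read, in matrix form,
  Gamma_p phi = r_p,   with   (Gamma_p)_{ij} = gamma(|i - j|),
                       (r_p)_i = gamma(i),   i,j = 1..p.
Substitute the sample gammas (Toeplitz matrix and right-hand side of size 2):
  Gamma_p = [[2.3906, -0.9372], [-0.9372, 2.3906]]
  r_p     = [-0.9372, 0.151]
Written out:
  2.3906 phi_1 - 0.9372 phi_2 = -0.9372
  -0.9372 phi_1 + 2.3906 phi_2 = 0.151
Solve by Cramer's rule:
  det = gamma(0)^2 - gamma(1)^2 = (2.3906)^2 - (-0.9372)^2 = 5.71496836 - 0.87834384 = 4.83662452
  phi_hat_1 = [gamma(1) gamma(0) - gamma(1) gamma(2)] / det = [(-0.9372)(2.3906) - (-0.9372)(0.151)] / 4.83662452 = -2.09895312 / 4.83662452 = -0.434
  phi_hat_2 = [gamma(0) gamma(2) - gamma(1)^2] / det = [(2.3906)(0.151) - (-0.9372)^2] / 4.83662452 = -0.51736324 / 4.83662452 = -0.107
So phi_hat = [-0.4340, -0.1070].
Therefore phi_hat_1 = -0.4340.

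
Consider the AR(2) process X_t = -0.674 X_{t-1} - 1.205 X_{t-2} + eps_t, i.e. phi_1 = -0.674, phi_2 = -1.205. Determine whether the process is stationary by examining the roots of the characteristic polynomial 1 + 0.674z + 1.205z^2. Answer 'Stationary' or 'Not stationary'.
\text{Not stationary}

The AR(p) characteristic polynomial is P(z) = 1 + 0.674z + 1.205z^2.
Stationarity requires all roots to lie outside the unit circle, i.e. |z| > 1 for every root.
Set 1 + (0.674) z + (1.205) z^2 = 0, i.e. a z^2 + b z + c = 0 with a = 1.205, b = 0.674, c = 1.
Discriminant D = b^2 - 4ac = (0.674)^2 - 4*(1.205)*1 = 0.454276 - (4.82) = -4.365724.
D < 0, so the roots are the complex-conjugate pair z = (-b +/- i sqrt(-D)) / (2a) = -0.2797 +/- 0.867i.
For a conjugate pair |z|^2 = z * conj(z) = (product of roots) = c/a = 1/(1.205) = 0.829876, so |z| = sqrt(0.829876) = 0.911 for both roots.
Moduli of all roots: 0.9110, 0.9110.
All moduli strictly greater than 1? No.
Verdict: Not stationary.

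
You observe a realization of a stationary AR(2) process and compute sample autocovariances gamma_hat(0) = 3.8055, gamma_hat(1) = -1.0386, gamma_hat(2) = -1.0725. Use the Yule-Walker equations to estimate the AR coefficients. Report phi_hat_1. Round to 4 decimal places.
\hat\phi_{1} = -0.3780

The Yule-Walker equations for an AR(p) process read, in matrix form,
  Gamma_p phi = r_p,   with   (Gamma_p)_{ij} = gamma(|i - j|),
                       (r_p)_i = gamma(i),   i,j = 1..p.
Substitute the sample gammas (Toeplitz matrix and right-hand side of size 2):
  Gamma_p = [[3.8055, -1.0386], [-1.0386, 3.8055]]
  r_p     = [-1.0386, -1.0725]
Written out:
  3.8055 phi_1 - 1.0386 phi_2 = -1.0386
  -1.0386 phi_1 + 3.8055 phi_2 = -1.0725
Solve by Cramer's rule:
  det = gamma(0)^2 - gamma(1)^2 = (3.8055)^2 - (-1.0386)^2 = 14.48183025 - 1.07868996 = 13.40314029
  phi_hat_1 = [gamma(1) gamma(0) - gamma(1) gamma(2)] / det = [(-1.0386)(3.8055) - (-1.0386)(-1.0725)] / 13.40314029 = -5.0662908 / 13.40314029 = -0.378
  phi_hat_2 = [gamma(0) gamma(2) - gamma(1)^2] / det = [(3.8055)(-1.0725) - (-1.0386)^2] / 13.40314029 = -5.16008871 / 13.40314029 = -0.385
So phi_hat = [-0.3780, -0.3850].
Therefore phi_hat_1 = -0.3780.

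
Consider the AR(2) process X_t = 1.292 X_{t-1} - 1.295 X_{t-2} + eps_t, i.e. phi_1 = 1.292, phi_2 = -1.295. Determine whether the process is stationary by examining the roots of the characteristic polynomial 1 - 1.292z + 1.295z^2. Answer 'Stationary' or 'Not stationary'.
\text{Not stationary}

The AR(p) characteristic polynomial is P(z) = 1 - 1.292z + 1.295z^2.
Stationarity requires all roots to lie outside the unit circle, i.e. |z| > 1 for every root.
Set 1 + (-1.292) z + (1.295) z^2 = 0, i.e. a z^2 + b z + c = 0 with a = 1.295, b = -1.292, c = 1.
Discriminant D = b^2 - 4ac = (-1.292)^2 - 4*(1.295)*1 = 1.669264 - (5.18) = -3.510736.
D < 0, so the roots are the complex-conjugate pair z = (-b +/- i sqrt(-D)) / (2a) = 0.4988 +/- 0.7234i.
For a conjugate pair |z|^2 = z * conj(z) = (product of roots) = c/a = 1/(1.295) = 0.772201, so |z| = sqrt(0.772201) = 0.8787 for both roots.
Moduli of all roots: 0.8787, 0.8787.
All moduli strictly greater than 1? No.
Verdict: Not stationary.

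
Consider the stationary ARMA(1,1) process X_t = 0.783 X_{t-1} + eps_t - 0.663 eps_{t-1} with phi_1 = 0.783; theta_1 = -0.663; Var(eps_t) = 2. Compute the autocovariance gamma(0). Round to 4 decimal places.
\gamma(0) = 2.0744

Multiply the model equation by X_{t-k} and take expectations. With theta_0 = psi_0 = 1 and psi_j the MA(infinity) weights, this gives
  gamma(k) - sum_i phi_i gamma(k-i) = c_k,
  c_k = sigma^2 * sum_{j=k..q} theta_j psi_{j-k}   (c_k = 0 for k > q),
using gamma(-m) = gamma(m).
psi-weights needed (psi_j = theta_j + sum_i phi_i psi_{j-i}):
  psi_1 = theta_1 + phi_1 = -0.663 + (0.783) = 0.12
Right-hand sides:
  c_0 = sigma^2 (1 + theta_1 psi_1) = 2 * (1 + (-0.663)(0.12)) = 2 * 0.92044 = 1.84088
  c_1 = sigma^2 theta_1 = 2 * (-0.663) = -1.326
  c_2 = 0
Equations for k = 0 and k = 1 (AR order 1):
  gamma(0) = phi_1 gamma(1) + c_0
  gamma(1) = phi_1 gamma(0) + c_1
Substituting the second into the first: gamma(0) (1 - phi_1^2) = c_0 + phi_1 c_1, so
  gamma(0) = (c_0 + phi_1 c_1) / (1 - phi_1^2) = (1.84088 + (0.783)(-1.326)) / (1 - (0.783)^2) = 0.802622 / 0.386911 = 2.074436.
Therefore gamma(0) = 2.0744 (to 4 decimal places).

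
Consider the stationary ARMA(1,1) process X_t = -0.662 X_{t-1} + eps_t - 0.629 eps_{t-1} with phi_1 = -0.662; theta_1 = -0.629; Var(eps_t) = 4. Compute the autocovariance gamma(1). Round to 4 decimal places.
\gamma(1) = -13.0204

Multiply the model equation by X_{t-k} and take expectations. With theta_0 = psi_0 = 1 and psi_j the MA(infinity) weights, this gives
  gamma(k) - sum_i phi_i gamma(k-i) = c_k,
  c_k = sigma^2 * sum_{j=k..q} theta_j psi_{j-k}   (c_k = 0 for k > q),
using gamma(-m) = gamma(m).
psi-weights needed (psi_j = theta_j + sum_i phi_i psi_{j-i}):
  psi_1 = theta_1 + phi_1 = -0.629 + (-0.662) = -1.291
Right-hand sides:
  c_0 = sigma^2 (1 + theta_1 psi_1) = 4 * (1 + (-0.629)(-1.291)) = 4 * 1.812039 = 7.248156
  c_1 = sigma^2 theta_1 = 4 * (-0.629) = -2.516
  c_2 = 0
Equations for k = 0 and k = 1 (AR order 1):
  gamma(0) = phi_1 gamma(1) + c_0
  gamma(1) = phi_1 gamma(0) + c_1
Substituting the second into the first: gamma(0) (1 - phi_1^2) = c_0 + phi_1 c_1, so
  gamma(0) = (c_0 + phi_1 c_1) / (1 - phi_1^2) = (7.248156 + (-0.662)(-2.516)) / (1 - (-0.662)^2) = 8.913748 / 0.561756 = 15.867651.
  gamma(1) = phi_1 gamma(0) + c_1 = (-0.662)(15.867651) + (-2.516) = -13.020385.
Therefore gamma(1) = -13.0204 (to 4 decimal places).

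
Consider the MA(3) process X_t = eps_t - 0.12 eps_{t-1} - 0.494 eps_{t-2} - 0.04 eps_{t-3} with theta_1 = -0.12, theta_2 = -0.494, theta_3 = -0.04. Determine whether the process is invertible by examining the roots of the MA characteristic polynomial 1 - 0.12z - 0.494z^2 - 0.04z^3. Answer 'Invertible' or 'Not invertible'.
\text{Invertible}

The MA(q) characteristic polynomial is P(z) = 1 - 0.12z - 0.494z^2 - 0.04z^3.
Invertibility requires all roots to lie outside the unit circle, i.e. |z| > 1 for every root.
Degree 3: look for a simple real root z0 first, then factor out (1 - z/z0) and solve the remaining quadratic.
Testing z0 = 1.25: P(1.25) = 1 + (-0.12)(1.25) + (-0.494)(1.25)^2 + (-0.04)(1.25)^3
  = 1 + (-0.15) + (-0.771875) + (-0.078125) = 0.  So z_0 = 1.25 is a root, |z_0| = 1.25.
Divide out the factor (1 - 0.8 z) = (1 - z/z0) (since 1/z0 = 0.8):
  P(z) = (1 - 0.8 z)(1 + (0.68) z + (0.05) z^2)
  [check: z-coef 0.68 - (0.8) = -0.12; z^2-coef 0.05 - (0.8)(0.68) = -0.494; z^3-coef -(0.8)(0.05) = -0.04.]
Remaining roots from the quadratic factor 1 + (0.68) z + (0.05) z^2:
  Set 1 + (0.68) z + (0.05) z^2 = 0, i.e. a z^2 + b z + c = 0 with a = 0.05, b = 0.68, c = 1.
  Discriminant D = b^2 - 4ac = (0.68)^2 - 4*(0.05)*1 = 0.4624 - (0.2) = 0.2624.
  D >= 0, so the roots are real: z = (-b +/- sqrt(D)) / (2a) = (-0.68 +/- 0.51225) / (0.1).
    z_1 = (-0.68 + 0.51225) / (0.1) = -1.6775,   |z_1| = 1.6775.
    z_2 = (-0.68 - 0.51225) / (0.1) = -11.9225,   |z_2| = 11.9225.
Moduli of all roots: 1.2500, 1.6775, 11.9225.
All moduli strictly greater than 1? Yes.
Verdict: Invertible.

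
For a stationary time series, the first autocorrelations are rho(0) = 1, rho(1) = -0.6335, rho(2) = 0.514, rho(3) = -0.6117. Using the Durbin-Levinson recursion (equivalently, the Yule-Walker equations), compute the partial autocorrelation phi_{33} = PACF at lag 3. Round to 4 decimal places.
\phi_{33} = -0.3951

The PACF at lag k is phi_{kk}, the last component of the solution
to the Yule-Walker system G_k phi = r_k where
  (G_k)_{ij} = rho(|i - j|), (r_k)_i = rho(i), i,j = 1..k.
Equivalently, Durbin-Levinson gives phi_{kk} iteratively:
  phi_{11} = rho(1)
  phi_{kk} = [rho(k) - sum_{j=1..k-1} phi_{k-1,j} rho(k-j)]
            / [1 - sum_{j=1..k-1} phi_{k-1,j} rho(j)],
  phi_{k,j} = phi_{k-1,j} - phi_{kk} phi_{k-1,k-j},  j = 1..k-1.
Step k = 1:
  phi_11 = rho(1) = -0.6335.
Step k = 2:
  phi_22 = [rho(2) - phi_11 rho(1)] / [1 - phi_11 rho(1)] = [0.514 - (-0.6335)(-0.6335)] / [1 - (-0.6335)(-0.6335)]
         = 0.11267775 / 0.59867775 = 0.188211.
  Update: phi_21 = phi_11 - phi_22 phi_11 = -0.6335 - (0.188211)(-0.6335) = -0.514268.
Step k = 3:
  phi_33 = [rho(3) - phi_21 rho(2) - phi_22 rho(1)] / [1 - phi_21 rho(1) - phi_22 rho(2)]
    numerator   = -0.6117 - (-0.514268)(0.514) - (0.188211)(-0.6335) = -0.2281344
    denominator = 1 - (-0.514268)(-0.6335) - (0.188211)(0.514) = 0.57747056
  phi_33 = -0.2281344 / 0.57747056 = -0.3951.
Therefore phi_{33} = -0.3951.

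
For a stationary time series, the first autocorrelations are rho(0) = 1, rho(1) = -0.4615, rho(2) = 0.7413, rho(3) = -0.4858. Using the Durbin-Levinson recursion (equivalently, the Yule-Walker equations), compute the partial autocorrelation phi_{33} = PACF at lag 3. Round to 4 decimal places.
\phi_{33} = -0.1470

The PACF at lag k is phi_{kk}, the last component of the solution
to the Yule-Walker system G_k phi = r_k where
  (G_k)_{ij} = rho(|i - j|), (r_k)_i = rho(i), i,j = 1..k.
Equivalently, Durbin-Levinson gives phi_{kk} iteratively:
  phi_{11} = rho(1)
  phi_{kk} = [rho(k) - sum_{j=1..k-1} phi_{k-1,j} rho(k-j)]
            / [1 - sum_{j=1..k-1} phi_{k-1,j} rho(j)],
  phi_{k,j} = phi_{k-1,j} - phi_{kk} phi_{k-1,k-j},  j = 1..k-1.
Step k = 1:
  phi_11 = rho(1) = -0.4615.
Step k = 2:
  phi_22 = [rho(2) - phi_11 rho(1)] / [1 - phi_11 rho(1)] = [0.7413 - (-0.4615)(-0.4615)] / [1 - (-0.4615)(-0.4615)]
         = 0.52831775 / 0.78701775 = 0.671291.
  Update: phi_21 = phi_11 - phi_22 phi_11 = -0.4615 - (0.671291)(-0.4615) = -0.151699.
Step k = 3:
  phi_33 = [rho(3) - phi_21 rho(2) - phi_22 rho(1)] / [1 - phi_21 rho(1) - phi_22 rho(2)]
    numerator   = -0.4858 - (-0.151699)(0.7413) - (0.671291)(-0.4615) = -0.06354461
    denominator = 1 - (-0.151699)(-0.4615) - (0.671291)(0.7413) = 0.43236292
  phi_33 = -0.06354461 / 0.43236292 = -0.147.
Therefore phi_{33} = -0.1470.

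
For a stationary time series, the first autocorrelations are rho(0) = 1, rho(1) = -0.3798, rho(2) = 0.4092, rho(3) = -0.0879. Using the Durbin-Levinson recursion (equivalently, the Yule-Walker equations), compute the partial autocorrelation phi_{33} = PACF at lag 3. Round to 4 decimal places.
\phi_{33} = 0.1770

The PACF at lag k is phi_{kk}, the last component of the solution
to the Yule-Walker system G_k phi = r_k where
  (G_k)_{ij} = rho(|i - j|), (r_k)_i = rho(i), i,j = 1..k.
Equivalently, Durbin-Levinson gives phi_{kk} iteratively:
  phi_{11} = rho(1)
  phi_{kk} = [rho(k) - sum_{j=1..k-1} phi_{k-1,j} rho(k-j)]
            / [1 - sum_{j=1..k-1} phi_{k-1,j} rho(j)],
  phi_{k,j} = phi_{k-1,j} - phi_{kk} phi_{k-1,k-j},  j = 1..k-1.
Step k = 1:
  phi_11 = rho(1) = -0.3798.
Step k = 2:
  phi_22 = [rho(2) - phi_11 rho(1)] / [1 - phi_11 rho(1)] = [0.4092 - (-0.3798)(-0.3798)] / [1 - (-0.3798)(-0.3798)]
         = 0.26495196 / 0.85575196 = 0.309613.
  Update: phi_21 = phi_11 - phi_22 phi_11 = -0.3798 - (0.309613)(-0.3798) = -0.262209.
Step k = 3:
  phi_33 = [rho(3) - phi_21 rho(2) - phi_22 rho(1)] / [1 - phi_21 rho(1) - phi_22 rho(2)]
    numerator   = -0.0879 - (-0.262209)(0.4092) - (0.309613)(-0.3798) = 0.13698694
    denominator = 1 - (-0.262209)(-0.3798) - (0.309613)(0.4092) = 0.77371938
  phi_33 = 0.13698694 / 0.77371938 = 0.177.
Therefore phi_{33} = 0.1770.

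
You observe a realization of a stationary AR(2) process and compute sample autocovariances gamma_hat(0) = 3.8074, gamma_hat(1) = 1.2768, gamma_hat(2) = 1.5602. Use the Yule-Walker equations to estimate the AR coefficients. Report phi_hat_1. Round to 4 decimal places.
\hat\phi_{1} = 0.2230

The Yule-Walker equations for an AR(p) process read, in matrix form,
  Gamma_p phi = r_p,   with   (Gamma_p)_{ij} = gamma(|i - j|),
                       (r_p)_i = gamma(i),   i,j = 1..p.
Substitute the sample gammas (Toeplitz matrix and right-hand side of size 2):
  Gamma_p = [[3.8074, 1.2768], [1.2768, 3.8074]]
  r_p     = [1.2768, 1.5602]
Written out:
  3.8074 phi_1 + 1.2768 phi_2 = 1.2768
  1.2768 phi_1 + 3.8074 phi_2 = 1.5602
Solve by Cramer's rule:
  det = gamma(0)^2 - gamma(1)^2 = (3.8074)^2 - (1.2768)^2 = 14.49629476 - 1.63021824 = 12.86607652
  phi_hat_1 = [gamma(1) gamma(0) - gamma(1) gamma(2)] / det = [(1.2768)(3.8074) - (1.2768)(1.5602)] / 12.86607652 = 2.86922496 / 12.86607652 = 0.223
  phi_hat_2 = [gamma(0) gamma(2) - gamma(1)^2] / det = [(3.8074)(1.5602) - (1.2768)^2] / 12.86607652 = 4.31008724 / 12.86607652 = 0.335
So phi_hat = [0.2230, 0.3350].
Therefore phi_hat_1 = 0.2230.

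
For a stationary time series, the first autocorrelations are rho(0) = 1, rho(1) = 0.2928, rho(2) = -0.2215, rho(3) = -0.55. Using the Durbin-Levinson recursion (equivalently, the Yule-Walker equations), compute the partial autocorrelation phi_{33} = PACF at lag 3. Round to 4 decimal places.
\phi_{33} = -0.4500

The PACF at lag k is phi_{kk}, the last component of the solution
to the Yule-Walker system G_k phi = r_k where
  (G_k)_{ij} = rho(|i - j|), (r_k)_i = rho(i), i,j = 1..k.
Equivalently, Durbin-Levinson gives phi_{kk} iteratively:
  phi_{11} = rho(1)
  phi_{kk} = [rho(k) - sum_{j=1..k-1} phi_{k-1,j} rho(k-j)]
            / [1 - sum_{j=1..k-1} phi_{k-1,j} rho(j)],
  phi_{k,j} = phi_{k-1,j} - phi_{kk} phi_{k-1,k-j},  j = 1..k-1.
Step k = 1:
  phi_11 = rho(1) = 0.2928.
Step k = 2:
  phi_22 = [rho(2) - phi_11 rho(1)] / [1 - phi_11 rho(1)] = [-0.2215 - (0.2928)(0.2928)] / [1 - (0.2928)(0.2928)]
         = -0.30723184 / 0.91426816 = -0.336041.
  Update: phi_21 = phi_11 - phi_22 phi_11 = 0.2928 - (-0.336041)(0.2928) = 0.391193.
Step k = 3:
  phi_33 = [rho(3) - phi_21 rho(2) - phi_22 rho(1)] / [1 - phi_21 rho(1) - phi_22 rho(2)]
    numerator   = -0.55 - (0.391193)(-0.2215) - (-0.336041)(0.2928) = -0.36495789
    denominator = 1 - (0.391193)(0.2928) - (-0.336041)(-0.2215) = 0.81102558
  phi_33 = -0.36495789 / 0.81102558 = -0.45.
Therefore phi_{33} = -0.4500.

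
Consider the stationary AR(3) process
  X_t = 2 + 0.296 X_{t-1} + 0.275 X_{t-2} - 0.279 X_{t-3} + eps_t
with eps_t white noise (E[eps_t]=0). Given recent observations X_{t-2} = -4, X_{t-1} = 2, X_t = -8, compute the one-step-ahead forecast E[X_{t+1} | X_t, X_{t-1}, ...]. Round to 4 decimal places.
E[X_{t+1} \mid \mathcal F_t] = 1.2980

For an AR(p) model X_t = c + sum_i phi_i X_{t-i} + eps_t, the
one-step-ahead conditional mean is
  E[X_{t+1} | X_t, ...] = c + sum_i phi_i X_{t+1-i}.
Substitute known values:
  E[X_{t+1} | ...] = 2 + (0.296) * (-8) + (0.275) * (2) + (-0.279) * (-4)
                   = 1.2980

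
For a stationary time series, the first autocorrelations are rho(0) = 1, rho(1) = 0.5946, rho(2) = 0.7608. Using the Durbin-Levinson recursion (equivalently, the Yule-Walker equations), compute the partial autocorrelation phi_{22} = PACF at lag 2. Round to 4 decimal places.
\phi_{22} = 0.6300

The PACF at lag k is phi_{kk}, the last component of the solution
to the Yule-Walker system G_k phi = r_k where
  (G_k)_{ij} = rho(|i - j|), (r_k)_i = rho(i), i,j = 1..k.
Equivalently, Durbin-Levinson gives phi_{kk} iteratively:
  phi_{11} = rho(1)
  phi_{kk} = [rho(k) - sum_{j=1..k-1} phi_{k-1,j} rho(k-j)]
            / [1 - sum_{j=1..k-1} phi_{k-1,j} rho(j)],
  phi_{k,j} = phi_{k-1,j} - phi_{kk} phi_{k-1,k-j},  j = 1..k-1.
Step k = 1:
  phi_11 = rho(1) = 0.5946.
Step k = 2:
  phi_22 = [rho(2) - phi_11 rho(1)] / [1 - phi_11 rho(1)] = [0.7608 - (0.5946)(0.5946)] / [1 - (0.5946)(0.5946)]
         = 0.40725084 / 0.64645084 = 0.63.
Therefore phi_{22} = 0.6300.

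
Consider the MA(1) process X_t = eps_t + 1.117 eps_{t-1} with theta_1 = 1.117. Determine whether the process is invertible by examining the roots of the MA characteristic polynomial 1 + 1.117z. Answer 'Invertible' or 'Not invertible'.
\text{Not invertible}

The MA(q) characteristic polynomial is P(z) = 1 + 1.117z.
Invertibility requires all roots to lie outside the unit circle, i.e. |z| > 1 for every root.
This is linear in z: 1 + (1.117) z = 0  =>  z = -1/(1.117) = -0.895255,  |z| = 0.895255.
Moduli of all roots: 0.8953.
All moduli strictly greater than 1? No.
Verdict: Not invertible.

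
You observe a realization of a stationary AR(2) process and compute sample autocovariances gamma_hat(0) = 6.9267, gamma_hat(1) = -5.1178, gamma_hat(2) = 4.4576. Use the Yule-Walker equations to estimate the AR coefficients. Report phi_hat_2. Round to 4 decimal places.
\hat\phi_{2} = 0.2150

The Yule-Walker equations for an AR(p) process read, in matrix form,
  Gamma_p phi = r_p,   with   (Gamma_p)_{ij} = gamma(|i - j|),
                       (r_p)_i = gamma(i),   i,j = 1..p.
Substitute the sample gammas (Toeplitz matrix and right-hand side of size 2):
  Gamma_p = [[6.9267, -5.1178], [-5.1178, 6.9267]]
  r_p     = [-5.1178, 4.4576]
Written out:
  6.9267 phi_1 - 5.1178 phi_2 = -5.1178
  -5.1178 phi_1 + 6.9267 phi_2 = 4.4576
Solve by Cramer's rule:
  det = gamma(0)^2 - gamma(1)^2 = (6.9267)^2 - (-5.1178)^2 = 47.97917289 - 26.19187684 = 21.78729605
  phi_hat_1 = [gamma(1) gamma(0) - gamma(1) gamma(2)] / det = [(-5.1178)(6.9267) - (-5.1178)(4.4576)] / 21.78729605 = -12.63635998 / 21.78729605 = -0.58
  phi_hat_2 = [gamma(0) gamma(2) - gamma(1)^2] / det = [(6.9267)(4.4576) - (-5.1178)^2] / 21.78729605 = 4.68458108 / 21.78729605 = 0.215
So phi_hat = [-0.5800, 0.2150].
Therefore phi_hat_2 = 0.2150.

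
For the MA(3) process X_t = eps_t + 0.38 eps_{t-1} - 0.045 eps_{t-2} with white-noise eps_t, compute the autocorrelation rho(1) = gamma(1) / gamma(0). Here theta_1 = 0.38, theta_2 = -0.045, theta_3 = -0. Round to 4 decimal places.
\rho(1) = 0.3165

For an MA(q) process with theta_0 = 1, the autocovariance is
  gamma(k) = sigma^2 * sum_{i=0..q-k} theta_i * theta_{i+k},
and rho(k) = gamma(k) / gamma(0). Sigma^2 cancels.
  numerator   = (1)*(0.38) + (0.38)*(-0.045) + (-0.045)*(-0) = 0.3629.
  denominator = (1)^2 + (0.38)^2 + (-0.045)^2 + (-0)^2 = 1.146425.
  rho(1) = 0.3629 / 1.146425 = 0.3165.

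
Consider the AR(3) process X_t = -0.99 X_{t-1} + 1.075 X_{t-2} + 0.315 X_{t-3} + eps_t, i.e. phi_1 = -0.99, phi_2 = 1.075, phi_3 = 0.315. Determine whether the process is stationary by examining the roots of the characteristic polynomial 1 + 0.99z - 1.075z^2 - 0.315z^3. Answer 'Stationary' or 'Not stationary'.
\text{Not stationary}

The AR(p) characteristic polynomial is P(z) = 1 + 0.99z - 1.075z^2 - 0.315z^3.
Stationarity requires all roots to lie outside the unit circle, i.e. |z| > 1 for every root.
Degree 3: look for a simple real root z0 first, then factor out (1 - z/z0) and solve the remaining quadratic.
Testing z0 = -4: P(-4) = 1 + (0.99)(-4) + (-1.075)(-4)^2 + (-0.315)(-4)^3
  = 1 + (-3.96) + (-17.2) + (20.16) = 0.  So z_0 = -4 is a root, |z_0| = 4.
Divide out the factor (1 + 0.25 z) = (1 - z/z0) (since 1/z0 = -0.25):
  P(z) = (1 + 0.25 z)(1 + (0.74) z + (-1.26) z^2)
  [check: z-coef 0.74 - (-0.25) = 0.99; z^2-coef -1.26 - (-0.25)(0.74) = -1.075; z^3-coef -(-0.25)(-1.26) = -0.315.]
Remaining roots from the quadratic factor 1 + (0.74) z + (-1.26) z^2:
  Set 1 + (0.74) z + (-1.26) z^2 = 0, i.e. a z^2 + b z + c = 0 with a = -1.26, b = 0.74, c = 1.
  Discriminant D = b^2 - 4ac = (0.74)^2 - 4*(-1.26)*1 = 0.5476 - (-5.04) = 5.5876.
  D >= 0, so the roots are real: z = (-b +/- sqrt(D)) / (2a) = (-0.74 +/- 2.36381) / (-2.52).
    z_1 = (-0.74 + 2.36381) / (-2.52) = -0.6444,   |z_1| = 0.6444.
    z_2 = (-0.74 - 2.36381) / (-2.52) = 1.2317,   |z_2| = 1.2317.
Moduli of all roots: 4.0000, 0.6444, 1.2317.
All moduli strictly greater than 1? No.
Verdict: Not stationary.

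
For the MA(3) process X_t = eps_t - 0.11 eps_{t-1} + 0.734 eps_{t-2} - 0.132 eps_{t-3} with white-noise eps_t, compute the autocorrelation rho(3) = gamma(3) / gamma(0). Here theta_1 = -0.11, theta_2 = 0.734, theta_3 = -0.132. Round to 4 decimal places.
\rho(3) = -0.0842

For an MA(q) process with theta_0 = 1, the autocovariance is
  gamma(k) = sigma^2 * sum_{i=0..q-k} theta_i * theta_{i+k},
and rho(k) = gamma(k) / gamma(0). Sigma^2 cancels.
  numerator   = (1)*(-0.132) = -0.132.
  denominator = (1)^2 + (-0.11)^2 + (0.734)^2 + (-0.132)^2 = 1.56828.
  rho(3) = -0.132 / 1.56828 = -0.0842.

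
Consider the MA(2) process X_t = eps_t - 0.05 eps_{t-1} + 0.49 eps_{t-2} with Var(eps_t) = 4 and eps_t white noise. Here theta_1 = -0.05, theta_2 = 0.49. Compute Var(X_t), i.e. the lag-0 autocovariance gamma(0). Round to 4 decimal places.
\gamma(0) = 4.9704

For an MA(q) process X_t = eps_t + sum_i theta_i eps_{t-i} with
Var(eps_t) = sigma^2, the variance is
  gamma(0) = sigma^2 * (1 + sum_i theta_i^2).
  sum_i theta_i^2 = (-0.05)^2 + (0.49)^2 = 0.0025 + 0.2401 = 0.2426.
  gamma(0) = 4 * (1 + 0.2426) = 4 * 1.2426 = 4.9704.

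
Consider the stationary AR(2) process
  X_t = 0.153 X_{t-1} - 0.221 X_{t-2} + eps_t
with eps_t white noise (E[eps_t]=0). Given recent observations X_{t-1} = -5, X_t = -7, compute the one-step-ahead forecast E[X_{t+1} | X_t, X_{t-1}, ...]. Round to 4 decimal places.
E[X_{t+1} \mid \mathcal F_t] = 0.0340

For an AR(p) model X_t = c + sum_i phi_i X_{t-i} + eps_t, the
one-step-ahead conditional mean is
  E[X_{t+1} | X_t, ...] = c + sum_i phi_i X_{t+1-i}.
Substitute known values:
  E[X_{t+1} | ...] = (0.153) * (-7) + (-0.221) * (-5)
                   = 0.0340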